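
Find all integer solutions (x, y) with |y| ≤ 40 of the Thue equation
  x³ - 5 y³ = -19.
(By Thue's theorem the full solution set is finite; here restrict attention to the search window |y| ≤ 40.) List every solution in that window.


The equation is x³ - 5y³ = -19. For fixed y, x³ = 5·y³ − 19, so a solution requires the RHS to be a perfect cube.
Strategy: iterate y from -40 to 40, compute RHS = 5·y³ − 19, and check whether it is a (positive or negative) perfect cube.
Check small values of y:
  y = 0: RHS = -19 is not a perfect cube.
  y = 1: RHS = -14 is not a perfect cube.
  y = -1: RHS = -24 is not a perfect cube.
  y = 2: RHS = 21 is not a perfect cube.
  y = -2: RHS = -59 is not a perfect cube.
  y = 3: RHS = 116 is not a perfect cube.
  y = -3: RHS = -154 is not a perfect cube.
Continuing the search up to |y| = 40 finds no solutions either.
No (x, y) in the scanned range satisfies the equation.

No integer solutions with |y| ≤ 40.


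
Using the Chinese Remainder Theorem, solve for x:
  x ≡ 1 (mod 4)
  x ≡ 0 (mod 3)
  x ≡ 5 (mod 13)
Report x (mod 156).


Moduli 4, 3, 13 are pairwise coprime; by CRT there is a unique solution modulo M = 4 · 3 · 13 = 156.
Solve pairwise, accumulating the modulus:
  Start with x ≡ 1 (mod 4).
  Combine with x ≡ 0 (mod 3): since gcd(4, 3) = 1, we get a unique residue mod 12.
    Write x = 1 + 4·t and substitute into x ≡ 0 (mod 3): 4·t ≡ 0 − 1 = -1 (mod 3).
    Reduce coefficients mod 3: 1·t ≡ 2 (mod 3).
    So t ≡ 2 (mod 3).
    Then x = 1 + 4·2 = 9, valid modulo lcm(4, 3) = 12: x ≡ 9 (mod 12).
  Combine with x ≡ 5 (mod 13): since gcd(12, 13) = 1, we get a unique residue mod 156.
    Write x = 9 + 12·t and substitute into x ≡ 5 (mod 13): 12·t ≡ 5 − 9 = -4 (mod 13).
    Reduce coefficients mod 13: 12·t ≡ 9 (mod 13).
    The inverse of 12 mod 13 is 12 (since 12·12 = 144 = 11·13 + 1), so t ≡ 12·9 = 108 ≡ 4 (mod 13).
    Then x = 9 + 12·4 = 57, valid modulo lcm(12, 13) = 156: x ≡ 57 (mod 156).
Verify: 57 mod 4 = 1 ✓, 57 mod 3 = 0 ✓, 57 mod 13 = 5 ✓.

x ≡ 57 (mod 156).


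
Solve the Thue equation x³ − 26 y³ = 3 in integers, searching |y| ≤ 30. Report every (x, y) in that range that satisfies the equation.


The equation is x³ - 26y³ = 3. For fixed y, x³ = 26·y³ + 3, so a solution requires the RHS to be a perfect cube.
Strategy: iterate y from -30 to 30, compute RHS = 26·y³ + 3, and check whether it is a (positive or negative) perfect cube.
Check small values of y:
  y = 0: RHS = 3 is not a perfect cube.
  y = 1: RHS = 29 is not a perfect cube.
  y = -1: RHS = -23 is not a perfect cube.
  y = 2: RHS = 211 is not a perfect cube.
  y = -2: RHS = -205 is not a perfect cube.
  y = 3: RHS = 705 is not a perfect cube.
  y = -3: RHS = -699 is not a perfect cube.
Continuing the search up to |y| = 30 finds no solutions either.
No (x, y) in the scanned range satisfies the equation.

No integer solutions with |y| ≤ 30.


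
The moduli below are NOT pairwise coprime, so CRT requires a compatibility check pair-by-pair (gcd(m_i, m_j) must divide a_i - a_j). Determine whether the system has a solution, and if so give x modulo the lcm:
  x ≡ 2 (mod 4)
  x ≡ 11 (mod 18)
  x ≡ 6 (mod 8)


Moduli 4, 18, 8 are not pairwise coprime, so CRT works modulo lcm(m_i) when all pairwise compatibility conditions hold.
Pairwise compatibility: gcd(m_i, m_j) must divide a_i - a_j for every pair.
Merge one congruence at a time:
  Start: x ≡ 2 (mod 4).
  Combine with x ≡ 11 (mod 18): gcd(4, 18) = 2, and 11 - 2 = 9 is NOT divisible by 2.
    ⇒ system is inconsistent (no integer solution).

No solution (the system is inconsistent).


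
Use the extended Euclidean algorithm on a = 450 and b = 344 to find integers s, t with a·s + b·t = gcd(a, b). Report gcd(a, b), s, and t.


Euclidean algorithm on (450, 344) — divide until remainder is 0:
  450 = 1 · 344 + 106
  344 = 3 · 106 + 26
  106 = 4 · 26 + 2
  26 = 13 · 2 + 0
gcd(450, 344) = 2.
Track Bezout coefficients alongside the remainders: start with r₀ = 450 = a·1 + b·0 (s = 1, t = 0) and r₁ = 344 = a·0 + b·1 (s = 0, t = 1); each new remainder r_{k+1} = r_{k-1} − q_k·r_k inherits s_{k+1} = s_{k-1} − q_k·s_k, t_{k+1} = t_{k-1} − q_k·t_k, so r_k = a·s_k + b·t_k at every step:
  q = 1: r = 106, s = 1 − 1·0 = 1, t = 0 − 1·1 = -1  (check: 450·1 + 344·(-1) = 106)
  q = 3: r = 26, s = 0 − 3·1 = -3, t = 1 − 3·(-1) = 4  (check: 450·(-3) + 344·4 = 26)
  q = 4: r = 2, s = 1 − 4·(-3) = 13, t = -1 − 4·4 = -17  (check: 450·13 + 344·(-17) = 2)
The row with r = 2 (the gcd) gives the Bezout coefficients s = 13, t = -17.
Result: 450 · (13) + 344 · (-17) = 2.

gcd(450, 344) = 2; s = 13, t = -17 (check: 450·13 + 344·(-17) = 2).


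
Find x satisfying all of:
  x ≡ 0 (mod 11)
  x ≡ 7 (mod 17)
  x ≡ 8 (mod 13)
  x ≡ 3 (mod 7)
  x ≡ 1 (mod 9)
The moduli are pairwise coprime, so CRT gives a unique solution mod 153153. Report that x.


Product of moduli M = 11 · 17 · 13 · 7 · 9 = 153153.
Merge one congruence at a time:
  Start: x ≡ 0 (mod 11).
  Combine with x ≡ 7 (mod 17); new modulus lcm = 187.
    Write x = 0 + 11·t and substitute into x ≡ 7 (mod 17): 11·t ≡ 7 − 0 = 7 (mod 17).
    The inverse of 11 mod 17 is 14 (since 11·14 = 154 = 9·17 + 1), so t ≡ 14·7 = 98 ≡ 13 (mod 17).
    Then x = 0 + 11·13 = 143, valid modulo lcm(11, 17) = 187: x ≡ 143 (mod 187).
  Combine with x ≡ 8 (mod 13); new modulus lcm = 2431.
    Write x = 143 + 187·t and substitute into x ≡ 8 (mod 13): 187·t ≡ 8 − 143 = -135 (mod 13).
    Reduce coefficients mod 13: 5·t ≡ 8 (mod 13).
    The inverse of 5 mod 13 is 8 (since 5·8 = 40 = 3·13 + 1), so t ≡ 8·8 = 64 ≡ 12 (mod 13).
    Then x = 143 + 187·12 = 2387, valid modulo lcm(187, 13) = 2431: x ≡ 2387 (mod 2431).
  Combine with x ≡ 3 (mod 7); new modulus lcm = 17017.
    Write x = 2387 + 2431·t and substitute into x ≡ 3 (mod 7): 2431·t ≡ 3 − 2387 = -2384 (mod 7).
    Reduce coefficients mod 7: 2·t ≡ 3 (mod 7).
    The inverse of 2 mod 7 is 4 (since 2·4 = 8 = 1·7 + 1), so t ≡ 4·3 = 12 ≡ 5 (mod 7).
    Then x = 2387 + 2431·5 = 14542, valid modulo lcm(2431, 7) = 17017: x ≡ 14542 (mod 17017).
  Combine with x ≡ 1 (mod 9); new modulus lcm = 153153.
    Write x = 14542 + 17017·t and substitute into x ≡ 1 (mod 9): 17017·t ≡ 1 − 14542 = -14541 (mod 9).
    Reduce coefficients mod 9: 7·t ≡ 3 (mod 9).
    The inverse of 7 mod 9 is 4 (since 7·4 = 28 = 3·9 + 1), so t ≡ 4·3 = 12 ≡ 3 (mod 9).
    Then x = 14542 + 17017·3 = 65593, valid modulo lcm(17017, 9) = 153153: x ≡ 65593 (mod 153153).
Verify against each original: 65593 mod 11 = 0, 65593 mod 17 = 7, 65593 mod 13 = 8, 65593 mod 7 = 3, 65593 mod 9 = 1.

x ≡ 65593 (mod 153153).


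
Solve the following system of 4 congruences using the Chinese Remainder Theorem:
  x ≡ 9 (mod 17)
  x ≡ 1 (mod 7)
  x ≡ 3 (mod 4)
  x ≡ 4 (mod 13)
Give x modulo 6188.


Product of moduli M = 17 · 7 · 4 · 13 = 6188.
Merge one congruence at a time:
  Start: x ≡ 9 (mod 17).
  Combine with x ≡ 1 (mod 7); new modulus lcm = 119.
    Write x = 9 + 17·t and substitute into x ≡ 1 (mod 7): 17·t ≡ 1 − 9 = -8 (mod 7).
    Reduce coefficients mod 7: 3·t ≡ 6 (mod 7).
    The inverse of 3 mod 7 is 5 (since 3·5 = 15 = 2·7 + 1), so t ≡ 5·6 = 30 ≡ 2 (mod 7).
    Then x = 9 + 17·2 = 43, valid modulo lcm(17, 7) = 119: x ≡ 43 (mod 119).
  Combine with x ≡ 3 (mod 4); new modulus lcm = 476.
    Write x = 43 + 119·t and substitute into x ≡ 3 (mod 4): 119·t ≡ 3 − 43 = -40 (mod 4).
    Reduce coefficients mod 4: 3·t ≡ 0 (mod 4).
    The inverse of 3 mod 4 is 3 (since 3·3 = 9 = 2·4 + 1), so t ≡ 3·0 = 0 ≡ 0 (mod 4).
    Then x = 43 + 119·0 = 43, valid modulo lcm(119, 4) = 476: x ≡ 43 (mod 476).
  Combine with x ≡ 4 (mod 13); new modulus lcm = 6188.
    Write x = 43 + 476·t and substitute into x ≡ 4 (mod 13): 476·t ≡ 4 − 43 = -39 (mod 13).
    Reduce coefficients mod 13: 8·t ≡ 0 (mod 13).
    The inverse of 8 mod 13 is 5 (since 8·5 = 40 = 3·13 + 1), so t ≡ 5·0 = 0 ≡ 0 (mod 13).
    Then x = 43 + 476·0 = 43, valid modulo lcm(476, 13) = 6188: x ≡ 43 (mod 6188).
Verify against each original: 43 mod 17 = 9, 43 mod 7 = 1, 43 mod 4 = 3, 43 mod 13 = 4.

x ≡ 43 (mod 6188).


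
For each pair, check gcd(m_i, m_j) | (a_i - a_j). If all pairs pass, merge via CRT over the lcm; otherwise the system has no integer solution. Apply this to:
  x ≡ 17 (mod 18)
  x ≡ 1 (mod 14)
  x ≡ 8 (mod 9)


Moduli 18, 14, 9 are not pairwise coprime, so CRT works modulo lcm(m_i) when all pairwise compatibility conditions hold.
Pairwise compatibility: gcd(m_i, m_j) must divide a_i - a_j for every pair.
Merge one congruence at a time:
  Start: x ≡ 17 (mod 18).
  Combine with x ≡ 1 (mod 14): gcd(18, 14) = 2; 1 - 17 = -16, which IS divisible by 2, so compatible.
    Write x = 17 + 18·t and substitute into x ≡ 1 (mod 14): 18·t ≡ 1 − 17 = -16 (mod 14).
    Divide the congruence (and modulus) by g = 2: 9·t ≡ -8 (mod 7).
    Reduce coefficients mod 7: 2·t ≡ 6 (mod 7).
    The inverse of 2 mod 7 is 4 (since 2·4 = 8 = 1·7 + 1), so t ≡ 4·6 = 24 ≡ 3 (mod 7).
    Then x = 17 + 18·3 = 71, valid modulo lcm(18, 14) = 126: x ≡ 71 (mod 126).
  Combine with x ≡ 8 (mod 9): gcd(126, 9) = 9; 8 - 71 = -63, which IS divisible by 9, so compatible.
    Write x = 71 + 126·t and substitute into x ≡ 8 (mod 9): 126·t ≡ 8 − 71 = -63 (mod 9).
    Divide the congruence (and modulus) by g = 9: 14·t ≡ -7 (mod 1).
    Modulo 1 every t works; take t = 0.
    Then x = 71 + 126·0 = 71, valid modulo lcm(126, 9) = 126: x ≡ 71 (mod 126).
Verify: 71 mod 18 = 17, 71 mod 14 = 1, 71 mod 9 = 8.

x ≡ 71 (mod 126).


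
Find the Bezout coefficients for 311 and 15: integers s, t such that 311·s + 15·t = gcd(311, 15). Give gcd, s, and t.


Euclidean algorithm on (311, 15) — divide until remainder is 0:
  311 = 20 · 15 + 11
  15 = 1 · 11 + 4
  11 = 2 · 4 + 3
  4 = 1 · 3 + 1
  3 = 3 · 1 + 0
gcd(311, 15) = 1.
Track Bezout coefficients alongside the remainders: start with r₀ = 311 = a·1 + b·0 (s = 1, t = 0) and r₁ = 15 = a·0 + b·1 (s = 0, t = 1); each new remainder r_{k+1} = r_{k-1} − q_k·r_k inherits s_{k+1} = s_{k-1} − q_k·s_k, t_{k+1} = t_{k-1} − q_k·t_k, so r_k = a·s_k + b·t_k at every step:
  q = 20: r = 11, s = 1 − 20·0 = 1, t = 0 − 20·1 = -20  (check: 311·1 + 15·(-20) = 11)
  q = 1: r = 4, s = 0 − 1·1 = -1, t = 1 − 1·(-20) = 21  (check: 311·(-1) + 15·21 = 4)
  q = 2: r = 3, s = 1 − 2·(-1) = 3, t = -20 − 2·21 = -62  (check: 311·3 + 15·(-62) = 3)
  q = 1: r = 1, s = -1 − 1·3 = -4, t = 21 − 1·(-62) = 83  (check: 311·(-4) + 15·83 = 1)
The row with r = 1 (the gcd) gives the Bezout coefficients s = -4, t = 83.
Result: 311 · (-4) + 15 · (83) = 1.

gcd(311, 15) = 1; s = -4, t = 83 (check: 311·(-4) + 15·83 = 1).


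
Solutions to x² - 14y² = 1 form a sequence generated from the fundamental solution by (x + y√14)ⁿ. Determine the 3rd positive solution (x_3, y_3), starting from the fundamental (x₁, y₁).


Step 1: Find the fundamental solution (x₁, y₁) of x² - 14y² = 1.
  Expand √14 as a continued fraction. a₀ = ⌊√14⌋ = 3; iterate m_{k+1} = d_k·a_k − m_k, d_{k+1} = (14 − m_{k+1}²)/d_k, a_{k+1} = ⌊(a₀ + m_{k+1})/d_{k+1}⌋ (starting m₀ = 0, d₀ = 1), with convergents p_k = a_k·p_{k-1} + p_{k-2}, q_k = a_k·q_{k-1} + q_{k-2} (p₋₁ = 1, q₋₁ = 0):
  k = 0: a₀ = 3; p₀/q₀ = 3/1; p₀² − 14·q₀² = 9 − 14 = -5.
  k = 1: m = 3, d = 5, a = ⌊(3 + 3)/5⌋ = 1; p/q = (1·3 + 1)/(1·1 + 0) = 4/1; p² − 14·q² = 16 − 14 = 2.
  k = 2: m = 2, d = 2, a = ⌊(3 + 2)/2⌋ = 2; p/q = (2·4 + 3)/(2·1 + 1) = 11/3; p² − 14·q² = 121 − 126 = -5.
  k = 3: m = 2, d = 5, a = ⌊(3 + 2)/5⌋ = 1; p/q = (1·11 + 4)/(1·3 + 1) = 15/4; p² − 14·q² = 225 − 224 = 1.
  The first convergent with p² − 14·q² = 1 gives the fundamental solution (x₁, y₁) = (15, 4).
Step 2: Apply the recurrence (x_{n+1}, y_{n+1}) = (x₁x_n + 14y₁y_n, x₁y_n + y₁x_n) repeatedly.
  From (x_1, y_1) = (15, 4): x_2 = 15·15 + 14·4·4 = 449; y_2 = 15·4 + 4·15 = 120.
  From (x_2, y_2) = (449, 120): x_3 = 15·449 + 14·4·120 = 13455; y_3 = 15·120 + 4·449 = 3596.
Step 3: Verify x_3² - 14·y_3² = 181037025 - 181037024 = 1 (should be 1). ✓

(x_1, y_1) = (15, 4); (x_3, y_3) = (13455, 3596).


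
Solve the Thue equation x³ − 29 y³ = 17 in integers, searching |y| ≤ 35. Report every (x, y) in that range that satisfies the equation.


The equation is x³ - 29y³ = 17. For fixed y, x³ = 29·y³ + 17, so a solution requires the RHS to be a perfect cube.
Strategy: iterate y from -35 to 35, compute RHS = 29·y³ + 17, and check whether it is a (positive or negative) perfect cube.
Check small values of y:
  y = 0: RHS = 17 is not a perfect cube.
  y = 1: RHS = 46 is not a perfect cube.
  y = -1: RHS = -12 is not a perfect cube.
  y = 2: RHS = 249 is not a perfect cube.
  y = -2: RHS = -215 is not a perfect cube.
  y = 3: RHS = 800 is not a perfect cube.
  y = -3: RHS = -766 is not a perfect cube.
Continuing the search up to |y| = 35 finds no solutions either.
No (x, y) in the scanned range satisfies the equation.

No integer solutions with |y| ≤ 35.


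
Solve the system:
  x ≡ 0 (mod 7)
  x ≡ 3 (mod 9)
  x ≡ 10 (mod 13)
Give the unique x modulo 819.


Moduli 7, 9, 13 are pairwise coprime; by CRT there is a unique solution modulo M = 7 · 9 · 13 = 819.
Solve pairwise, accumulating the modulus:
  Start with x ≡ 0 (mod 7).
  Combine with x ≡ 3 (mod 9): since gcd(7, 9) = 1, we get a unique residue mod 63.
    Write x = 0 + 7·t and substitute into x ≡ 3 (mod 9): 7·t ≡ 3 − 0 = 3 (mod 9).
    The inverse of 7 mod 9 is 4 (since 7·4 = 28 = 3·9 + 1), so t ≡ 4·3 = 12 ≡ 3 (mod 9).
    Then x = 0 + 7·3 = 21, valid modulo lcm(7, 9) = 63: x ≡ 21 (mod 63).
  Combine with x ≡ 10 (mod 13): since gcd(63, 13) = 1, we get a unique residue mod 819.
    Write x = 21 + 63·t and substitute into x ≡ 10 (mod 13): 63·t ≡ 10 − 21 = -11 (mod 13).
    Reduce coefficients mod 13: 11·t ≡ 2 (mod 13).
    The inverse of 11 mod 13 is 6 (since 11·6 = 66 = 5·13 + 1), so t ≡ 6·2 = 12 ≡ 12 (mod 13).
    Then x = 21 + 63·12 = 777, valid modulo lcm(63, 13) = 819: x ≡ 777 (mod 819).
Verify: 777 mod 7 = 0 ✓, 777 mod 9 = 3 ✓, 777 mod 13 = 10 ✓.

x ≡ 777 (mod 819).


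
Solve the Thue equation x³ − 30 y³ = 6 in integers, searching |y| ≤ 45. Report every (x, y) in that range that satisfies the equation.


The equation is x³ - 30y³ = 6. For fixed y, x³ = 30·y³ + 6, so a solution requires the RHS to be a perfect cube.
Strategy: iterate y from -45 to 45, compute RHS = 30·y³ + 6, and check whether it is a (positive or negative) perfect cube.
Check small values of y:
  y = 0: RHS = 6 is not a perfect cube.
  y = 1: RHS = 36 is not a perfect cube.
  y = -1: RHS = -24 is not a perfect cube.
  y = 2: RHS = 246 is not a perfect cube.
  y = -2: RHS = -234 is not a perfect cube.
  y = 3: RHS = 816 is not a perfect cube.
  y = -3: RHS = -804 is not a perfect cube.
Continuing the search up to |y| = 45 finds no solutions either.
No (x, y) in the scanned range satisfies the equation.

No integer solutions with |y| ≤ 45.


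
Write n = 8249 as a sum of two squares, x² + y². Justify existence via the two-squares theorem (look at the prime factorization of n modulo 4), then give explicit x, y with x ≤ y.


Step 1: Factor n = 8249 = 73 · 113.
Step 2: Check the mod-4 condition on each prime factor: 73 ≡ 1 (mod 4), exponent 1; 113 ≡ 1 (mod 4), exponent 1.
All primes ≡ 3 (mod 4) appear to even exponent (or don't appear), so by the two-squares theorem n IS expressible as a sum of two squares.
Step 3: Build a representation. Here n = 73 · 113 is a product of primes ≡ 1 (mod 4). Each prime p ≡ 1 (mod 4) is itself a sum of two squares; find a² by testing p − a² for a perfect square:
  73: 73 − 1² = 72, 73 − 2² = 69, 73 − 3² = 64 = 8² ⇒ 73 = 3² + 8².
  113: 113 − 1² = 112, 113 − 2² = 109, 113 − 3² = 104, 113 − 4² = 97, 113 − 5² = 88, 113 − 6² = 77, 113 − 7² = 64 = 8² ⇒ 113 = 7² + 8².
  Combine using the Brahmagupta–Fibonacci identity (a² + b²)(c² + d²) = (ac − bd)² + (ad + bc)² = (ac + bd)² + (ad − bc)²:
  73 · 113 = 8249: from (3² + 8²)(7² + 8²), take (3·7 − 8·8, 3·8 + 8·7) = (21 − 64, 24 + 56) = (-43, 80); dropping signs (only squares matter) gives (43, 80); check 43² + 80² = 1849 + 6400 = 8249 ✓.
Step 4: Order so x ≤ y and verify: 43² + 80² = 1849 + 6400 = 8249 = n. ✓

n = 8249 = 43² + 80² (one valid representation with x ≤ y).


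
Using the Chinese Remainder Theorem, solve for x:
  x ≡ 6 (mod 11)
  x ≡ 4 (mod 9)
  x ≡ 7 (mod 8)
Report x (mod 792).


Moduli 11, 9, 8 are pairwise coprime; by CRT there is a unique solution modulo M = 11 · 9 · 8 = 792.
Solve pairwise, accumulating the modulus:
  Start with x ≡ 6 (mod 11).
  Combine with x ≡ 4 (mod 9): since gcd(11, 9) = 1, we get a unique residue mod 99.
    Write x = 6 + 11·t and substitute into x ≡ 4 (mod 9): 11·t ≡ 4 − 6 = -2 (mod 9).
    Reduce coefficients mod 9: 2·t ≡ 7 (mod 9).
    The inverse of 2 mod 9 is 5 (since 2·5 = 10 = 1·9 + 1), so t ≡ 5·7 = 35 ≡ 8 (mod 9).
    Then x = 6 + 11·8 = 94, valid modulo lcm(11, 9) = 99: x ≡ 94 (mod 99).
  Combine with x ≡ 7 (mod 8): since gcd(99, 8) = 1, we get a unique residue mod 792.
    Write x = 94 + 99·t and substitute into x ≡ 7 (mod 8): 99·t ≡ 7 − 94 = -87 (mod 8).
    Reduce coefficients mod 8: 3·t ≡ 1 (mod 8).
    The inverse of 3 mod 8 is 3 (since 3·3 = 9 = 1·8 + 1), so t ≡ 3·1 = 3 ≡ 3 (mod 8).
    Then x = 94 + 99·3 = 391, valid modulo lcm(99, 8) = 792: x ≡ 391 (mod 792).
Verify: 391 mod 11 = 6 ✓, 391 mod 9 = 4 ✓, 391 mod 8 = 7 ✓.

x ≡ 391 (mod 792).


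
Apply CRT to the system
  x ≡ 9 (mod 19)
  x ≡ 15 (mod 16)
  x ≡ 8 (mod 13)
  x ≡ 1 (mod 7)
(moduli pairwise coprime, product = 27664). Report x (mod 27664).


Product of moduli M = 19 · 16 · 13 · 7 = 27664.
Merge one congruence at a time:
  Start: x ≡ 9 (mod 19).
  Combine with x ≡ 15 (mod 16); new modulus lcm = 304.
    Write x = 9 + 19·t and substitute into x ≡ 15 (mod 16): 19·t ≡ 15 − 9 = 6 (mod 16).
    Reduce coefficients mod 16: 3·t ≡ 6 (mod 16).
    The inverse of 3 mod 16 is 11 (since 3·11 = 33 = 2·16 + 1), so t ≡ 11·6 = 66 ≡ 2 (mod 16).
    Then x = 9 + 19·2 = 47, valid modulo lcm(19, 16) = 304: x ≡ 47 (mod 304).
  Combine with x ≡ 8 (mod 13); new modulus lcm = 3952.
    Write x = 47 + 304·t and substitute into x ≡ 8 (mod 13): 304·t ≡ 8 − 47 = -39 (mod 13).
    Reduce coefficients mod 13: 5·t ≡ 0 (mod 13).
    The inverse of 5 mod 13 is 8 (since 5·8 = 40 = 3·13 + 1), so t ≡ 8·0 = 0 ≡ 0 (mod 13).
    Then x = 47 + 304·0 = 47, valid modulo lcm(304, 13) = 3952: x ≡ 47 (mod 3952).
  Combine with x ≡ 1 (mod 7); new modulus lcm = 27664.
    Write x = 47 + 3952·t and substitute into x ≡ 1 (mod 7): 3952·t ≡ 1 − 47 = -46 (mod 7).
    Reduce coefficients mod 7: 4·t ≡ 3 (mod 7).
    The inverse of 4 mod 7 is 2 (since 4·2 = 8 = 1·7 + 1), so t ≡ 2·3 = 6 ≡ 6 (mod 7).
    Then x = 47 + 3952·6 = 23759, valid modulo lcm(3952, 7) = 27664: x ≡ 23759 (mod 27664).
Verify against each original: 23759 mod 19 = 9, 23759 mod 16 = 15, 23759 mod 13 = 8, 23759 mod 7 = 1.

x ≡ 23759 (mod 27664).


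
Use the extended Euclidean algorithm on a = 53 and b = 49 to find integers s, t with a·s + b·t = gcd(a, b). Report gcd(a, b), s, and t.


Euclidean algorithm on (53, 49) — divide until remainder is 0:
  53 = 1 · 49 + 4
  49 = 12 · 4 + 1
  4 = 4 · 1 + 0
gcd(53, 49) = 1.
Track Bezout coefficients alongside the remainders: start with r₀ = 53 = a·1 + b·0 (s = 1, t = 0) and r₁ = 49 = a·0 + b·1 (s = 0, t = 1); each new remainder r_{k+1} = r_{k-1} − q_k·r_k inherits s_{k+1} = s_{k-1} − q_k·s_k, t_{k+1} = t_{k-1} − q_k·t_k, so r_k = a·s_k + b·t_k at every step:
  q = 1: r = 4, s = 1 − 1·0 = 1, t = 0 − 1·1 = -1  (check: 53·1 + 49·(-1) = 4)
  q = 12: r = 1, s = 0 − 12·1 = -12, t = 1 − 12·(-1) = 13  (check: 53·(-12) + 49·13 = 1)
The row with r = 1 (the gcd) gives the Bezout coefficients s = -12, t = 13.
Result: 53 · (-12) + 49 · (13) = 1.

gcd(53, 49) = 1; s = -12, t = 13 (check: 53·(-12) + 49·13 = 1).


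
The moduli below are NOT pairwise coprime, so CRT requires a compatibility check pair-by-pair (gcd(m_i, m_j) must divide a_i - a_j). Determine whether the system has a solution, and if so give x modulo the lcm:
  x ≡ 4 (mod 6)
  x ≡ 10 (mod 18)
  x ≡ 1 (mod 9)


Moduli 6, 18, 9 are not pairwise coprime, so CRT works modulo lcm(m_i) when all pairwise compatibility conditions hold.
Pairwise compatibility: gcd(m_i, m_j) must divide a_i - a_j for every pair.
Merge one congruence at a time:
  Start: x ≡ 4 (mod 6).
  Combine with x ≡ 10 (mod 18): gcd(6, 18) = 6; 10 - 4 = 6, which IS divisible by 6, so compatible.
    Write x = 4 + 6·t and substitute into x ≡ 10 (mod 18): 6·t ≡ 10 − 4 = 6 (mod 18).
    Divide the congruence (and modulus) by g = 6: 1·t ≡ 1 (mod 3).
    So t ≡ 1 (mod 3).
    Then x = 4 + 6·1 = 10, valid modulo lcm(6, 18) = 18: x ≡ 10 (mod 18).
  Combine with x ≡ 1 (mod 9): gcd(18, 9) = 9; 1 - 10 = -9, which IS divisible by 9, so compatible.
    Write x = 10 + 18·t and substitute into x ≡ 1 (mod 9): 18·t ≡ 1 − 10 = -9 (mod 9).
    Divide the congruence (and modulus) by g = 9: 2·t ≡ -1 (mod 1).
    Modulo 1 every t works; take t = 0.
    Then x = 10 + 18·0 = 10, valid modulo lcm(18, 9) = 18: x ≡ 10 (mod 18).
Verify: 10 mod 6 = 4, 10 mod 18 = 10, 10 mod 9 = 1.

x ≡ 10 (mod 18).


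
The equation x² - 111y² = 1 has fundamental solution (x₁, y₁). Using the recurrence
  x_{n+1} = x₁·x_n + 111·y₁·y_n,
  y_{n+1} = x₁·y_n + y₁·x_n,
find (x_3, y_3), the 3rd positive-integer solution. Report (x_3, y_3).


Step 1: Find the fundamental solution (x₁, y₁) of x² - 111y² = 1.
  Expand √111 as a continued fraction. a₀ = ⌊√111⌋ = 10; iterate m_{k+1} = d_k·a_k − m_k, d_{k+1} = (111 − m_{k+1}²)/d_k, a_{k+1} = ⌊(a₀ + m_{k+1})/d_{k+1}⌋ (starting m₀ = 0, d₀ = 1), with convergents p_k = a_k·p_{k-1} + p_{k-2}, q_k = a_k·q_{k-1} + q_{k-2} (p₋₁ = 1, q₋₁ = 0):
  k = 0: a₀ = 10; p₀/q₀ = 10/1; p₀² − 111·q₀² = 100 − 111 = -11.
  k = 1: m = 10, d = 11, a = ⌊(10 + 10)/11⌋ = 1; p/q = (1·10 + 1)/(1·1 + 0) = 11/1; p² − 111·q² = 121 − 111 = 10.
  k = 2: m = 1, d = 10, a = ⌊(10 + 1)/10⌋ = 1; p/q = (1·11 + 10)/(1·1 + 1) = 21/2; p² − 111·q² = 441 − 444 = -3.
  k = 3: m = 9, d = 3, a = ⌊(10 + 9)/3⌋ = 6; p/q = (6·21 + 11)/(6·2 + 1) = 137/13; p² − 111·q² = 18769 − 18759 = 10.
  k = 4: m = 9, d = 10, a = ⌊(10 + 9)/10⌋ = 1; p/q = (1·137 + 21)/(1·13 + 2) = 158/15; p² − 111·q² = 24964 − 24975 = -11.
  k = 5: m = 1, d = 11, a = ⌊(10 + 1)/11⌋ = 1; p/q = (1·158 + 137)/(1·15 + 13) = 295/28; p² − 111·q² = 87025 − 87024 = 1.
  The first convergent with p² − 111·q² = 1 gives the fundamental solution (x₁, y₁) = (295, 28).
Step 2: Apply the recurrence (x_{n+1}, y_{n+1}) = (x₁x_n + 111y₁y_n, x₁y_n + y₁x_n) repeatedly.
  From (x_1, y_1) = (295, 28): x_2 = 295·295 + 111·28·28 = 174049; y_2 = 295·28 + 28·295 = 16520.
  From (x_2, y_2) = (174049, 16520): x_3 = 295·174049 + 111·28·16520 = 102688615; y_3 = 295·16520 + 28·174049 = 9746772.
Step 3: Verify x_3² - 111·y_3² = 10544951650618225 - 10544951650618224 = 1 (should be 1). ✓

(x_1, y_1) = (295, 28); (x_3, y_3) = (102688615, 9746772).


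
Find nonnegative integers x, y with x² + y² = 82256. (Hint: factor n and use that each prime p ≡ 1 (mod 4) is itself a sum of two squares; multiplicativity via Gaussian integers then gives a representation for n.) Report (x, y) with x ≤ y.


Step 1: Factor n = 82256 = 2^4 · 53 · 97.
Step 2: Check the mod-4 condition on each prime factor: 2 = 2 (special); 53 ≡ 1 (mod 4), exponent 1; 97 ≡ 1 (mod 4), exponent 1.
All primes ≡ 3 (mod 4) appear to even exponent (or don't appear), so by the two-squares theorem n IS expressible as a sum of two squares.
Step 3: Build a representation. Group n = k² · m with k = 4 and m = 53 · 97 = 5141 (a product of primes ≡ 1 (mod 4)); a representation of m scales to one of n via (k·x)² + (k·y)² = k²(x² + y²). Each prime p ≡ 1 (mod 4) is itself a sum of two squares; find a² by testing p − a² for a perfect square:
  53: 53 − 1² = 52, 53 − 2² = 49 = 7² ⇒ 53 = 2² + 7².
  97: 97 − 1² = 96, 97 − 2² = 93, 97 − 3² = 88, 97 − 4² = 81 = 9² ⇒ 97 = 4² + 9².
  Combine using the Brahmagupta–Fibonacci identity (a² + b²)(c² + d²) = (ac − bd)² + (ad + bc)² = (ac + bd)² + (ad − bc)²:
  53 · 97 = 5141: from (2² + 7²)(4² + 9²), take (2·4 − 7·9, 2·9 + 7·4) = (8 − 63, 18 + 28) = (-55, 46); dropping signs (only squares matter) gives (55, 46); check 55² + 46² = 3025 + 2116 = 5141 ✓.
  Scale by k = 4: (4·55, 4·46) = (220, 184).
Step 4: Order so x ≤ y and verify: 184² + 220² = 33856 + 48400 = 82256 = n. ✓

n = 82256 = 184² + 220² (one valid representation with x ≤ y).


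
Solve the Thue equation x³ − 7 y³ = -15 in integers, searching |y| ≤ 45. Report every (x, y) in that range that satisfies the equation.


The equation is x³ - 7y³ = -15. For fixed y, x³ = 7·y³ − 15, so a solution requires the RHS to be a perfect cube.
Strategy: iterate y from -45 to 45, compute RHS = 7·y³ − 15, and check whether it is a (positive or negative) perfect cube.
Check small values of y:
  y = 0: RHS = -15 is not a perfect cube.
  y = 1: RHS = -8 = (-2)³ ⇒ x = -2 works.
  y = -1: RHS = -22 is not a perfect cube.
  y = 2: RHS = 41 is not a perfect cube.
  y = -2: RHS = -71 is not a perfect cube.
  y = 3: RHS = 174 is not a perfect cube.
  y = -3: RHS = -204 is not a perfect cube.
Continuing, at y = -23: RHS = -85184 = (-44)³ ⇒ x = -44 works.
Searching the remaining y in |y| ≤ 45 finds no further solutions.
Collected solutions: (-2, 1), (-44, -23).

Solutions (with |y| ≤ 45): (-2, 1), (-44, -23).


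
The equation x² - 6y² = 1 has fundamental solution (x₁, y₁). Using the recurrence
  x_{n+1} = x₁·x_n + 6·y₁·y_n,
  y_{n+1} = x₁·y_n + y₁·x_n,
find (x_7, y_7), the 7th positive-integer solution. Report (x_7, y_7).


Step 1: Find the fundamental solution (x₁, y₁) of x² - 6y² = 1.
  Expand √6 as a continued fraction. a₀ = ⌊√6⌋ = 2; iterate m_{k+1} = d_k·a_k − m_k, d_{k+1} = (6 − m_{k+1}²)/d_k, a_{k+1} = ⌊(a₀ + m_{k+1})/d_{k+1}⌋ (starting m₀ = 0, d₀ = 1), with convergents p_k = a_k·p_{k-1} + p_{k-2}, q_k = a_k·q_{k-1} + q_{k-2} (p₋₁ = 1, q₋₁ = 0):
  k = 0: a₀ = 2; p₀/q₀ = 2/1; p₀² − 6·q₀² = 4 − 6 = -2.
  k = 1: m = 2, d = 2, a = ⌊(2 + 2)/2⌋ = 2; p/q = (2·2 + 1)/(2·1 + 0) = 5/2; p² − 6·q² = 25 − 24 = 1.
  The first convergent with p² − 6·q² = 1 gives the fundamental solution (x₁, y₁) = (5, 2).
Step 2: Apply the recurrence (x_{n+1}, y_{n+1}) = (x₁x_n + 6y₁y_n, x₁y_n + y₁x_n) repeatedly.
  From (x_1, y_1) = (5, 2): x_2 = 5·5 + 6·2·2 = 49; y_2 = 5·2 + 2·5 = 20.
  From (x_2, y_2) = (49, 20): x_3 = 5·49 + 6·2·20 = 485; y_3 = 5·20 + 2·49 = 198.
  From (x_3, y_3) = (485, 198): x_4 = 5·485 + 6·2·198 = 4801; y_4 = 5·198 + 2·485 = 1960.
  From (x_4, y_4) = (4801, 1960): x_5 = 5·4801 + 6·2·1960 = 47525; y_5 = 5·1960 + 2·4801 = 19402.
  From (x_5, y_5) = (47525, 19402): x_6 = 5·47525 + 6·2·19402 = 470449; y_6 = 5·19402 + 2·47525 = 192060.
  From (x_6, y_6) = (470449, 192060): x_7 = 5·470449 + 6·2·192060 = 4656965; y_7 = 5·192060 + 2·470449 = 1901198.
Step 3: Verify x_7² - 6·y_7² = 21687323011225 - 21687323011224 = 1 (should be 1). ✓

(x_1, y_1) = (5, 2); (x_7, y_7) = (4656965, 1901198).


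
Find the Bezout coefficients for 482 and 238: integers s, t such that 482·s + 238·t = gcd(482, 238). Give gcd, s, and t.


Euclidean algorithm on (482, 238) — divide until remainder is 0:
  482 = 2 · 238 + 6
  238 = 39 · 6 + 4
  6 = 1 · 4 + 2
  4 = 2 · 2 + 0
gcd(482, 238) = 2.
Track Bezout coefficients alongside the remainders: start with r₀ = 482 = a·1 + b·0 (s = 1, t = 0) and r₁ = 238 = a·0 + b·1 (s = 0, t = 1); each new remainder r_{k+1} = r_{k-1} − q_k·r_k inherits s_{k+1} = s_{k-1} − q_k·s_k, t_{k+1} = t_{k-1} − q_k·t_k, so r_k = a·s_k + b·t_k at every step:
  q = 2: r = 6, s = 1 − 2·0 = 1, t = 0 − 2·1 = -2  (check: 482·1 + 238·(-2) = 6)
  q = 39: r = 4, s = 0 − 39·1 = -39, t = 1 − 39·(-2) = 79  (check: 482·(-39) + 238·79 = 4)
  q = 1: r = 2, s = 1 − 1·(-39) = 40, t = -2 − 1·79 = -81  (check: 482·40 + 238·(-81) = 2)
The row with r = 2 (the gcd) gives the Bezout coefficients s = 40, t = -81.
Result: 482 · (40) + 238 · (-81) = 2.

gcd(482, 238) = 2; s = 40, t = -81 (check: 482·40 + 238·(-81) = 2).


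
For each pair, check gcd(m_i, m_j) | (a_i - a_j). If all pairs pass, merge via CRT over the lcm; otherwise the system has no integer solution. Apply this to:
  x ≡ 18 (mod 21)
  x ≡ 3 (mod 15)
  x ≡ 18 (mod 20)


Moduli 21, 15, 20 are not pairwise coprime, so CRT works modulo lcm(m_i) when all pairwise compatibility conditions hold.
Pairwise compatibility: gcd(m_i, m_j) must divide a_i - a_j for every pair.
Merge one congruence at a time:
  Start: x ≡ 18 (mod 21).
  Combine with x ≡ 3 (mod 15): gcd(21, 15) = 3; 3 - 18 = -15, which IS divisible by 3, so compatible.
    Write x = 18 + 21·t and substitute into x ≡ 3 (mod 15): 21·t ≡ 3 − 18 = -15 (mod 15).
    Divide the congruence (and modulus) by g = 3: 7·t ≡ -5 (mod 5).
    Reduce coefficients mod 5: 2·t ≡ 0 (mod 5).
    The inverse of 2 mod 5 is 3 (since 2·3 = 6 = 1·5 + 1), so t ≡ 3·0 = 0 ≡ 0 (mod 5).
    Then x = 18 + 21·0 = 18, valid modulo lcm(21, 15) = 105: x ≡ 18 (mod 105).
  Combine with x ≡ 18 (mod 20): gcd(105, 20) = 5; 18 - 18 = 0, which IS divisible by 5, so compatible.
    Write x = 18 + 105·t and substitute into x ≡ 18 (mod 20): 105·t ≡ 18 − 18 = 0 (mod 20).
    Divide the congruence (and modulus) by g = 5: 21·t ≡ 0 (mod 4).
    Reduce coefficients mod 4: 1·t ≡ 0 (mod 4).
    So t ≡ 0 (mod 4).
    Then x = 18 + 105·0 = 18, valid modulo lcm(105, 20) = 420: x ≡ 18 (mod 420).
Verify: 18 mod 21 = 18, 18 mod 15 = 3, 18 mod 20 = 18.

x ≡ 18 (mod 420).


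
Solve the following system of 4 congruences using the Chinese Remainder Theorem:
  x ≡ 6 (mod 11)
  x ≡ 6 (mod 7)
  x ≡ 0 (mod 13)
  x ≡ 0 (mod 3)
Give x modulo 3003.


Product of moduli M = 11 · 7 · 13 · 3 = 3003.
Merge one congruence at a time:
  Start: x ≡ 6 (mod 11).
  Combine with x ≡ 6 (mod 7); new modulus lcm = 77.
    Write x = 6 + 11·t and substitute into x ≡ 6 (mod 7): 11·t ≡ 6 − 6 = 0 (mod 7).
    Reduce coefficients mod 7: 4·t ≡ 0 (mod 7).
    The inverse of 4 mod 7 is 2 (since 4·2 = 8 = 1·7 + 1), so t ≡ 2·0 = 0 ≡ 0 (mod 7).
    Then x = 6 + 11·0 = 6, valid modulo lcm(11, 7) = 77: x ≡ 6 (mod 77).
  Combine with x ≡ 0 (mod 13); new modulus lcm = 1001.
    Write x = 6 + 77·t and substitute into x ≡ 0 (mod 13): 77·t ≡ 0 − 6 = -6 (mod 13).
    Reduce coefficients mod 13: 12·t ≡ 7 (mod 13).
    The inverse of 12 mod 13 is 12 (since 12·12 = 144 = 11·13 + 1), so t ≡ 12·7 = 84 ≡ 6 (mod 13).
    Then x = 6 + 77·6 = 468, valid modulo lcm(77, 13) = 1001: x ≡ 468 (mod 1001).
  Combine with x ≡ 0 (mod 3); new modulus lcm = 3003.
    Write x = 468 + 1001·t and substitute into x ≡ 0 (mod 3): 1001·t ≡ 0 − 468 = -468 (mod 3).
    Reduce coefficients mod 3: 2·t ≡ 0 (mod 3).
    The inverse of 2 mod 3 is 2 (since 2·2 = 4 = 1·3 + 1), so t ≡ 2·0 = 0 ≡ 0 (mod 3).
    Then x = 468 + 1001·0 = 468, valid modulo lcm(1001, 3) = 3003: x ≡ 468 (mod 3003).
Verify against each original: 468 mod 11 = 6, 468 mod 7 = 6, 468 mod 13 = 0, 468 mod 3 = 0.

x ≡ 468 (mod 3003).


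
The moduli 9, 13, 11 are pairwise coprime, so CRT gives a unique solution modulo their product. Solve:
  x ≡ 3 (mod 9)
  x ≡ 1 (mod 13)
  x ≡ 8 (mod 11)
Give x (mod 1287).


Moduli 9, 13, 11 are pairwise coprime; by CRT there is a unique solution modulo M = 9 · 13 · 11 = 1287.
Solve pairwise, accumulating the modulus:
  Start with x ≡ 3 (mod 9).
  Combine with x ≡ 1 (mod 13): since gcd(9, 13) = 1, we get a unique residue mod 117.
    Write x = 3 + 9·t and substitute into x ≡ 1 (mod 13): 9·t ≡ 1 − 3 = -2 (mod 13).
    Reduce coefficients mod 13: 9·t ≡ 11 (mod 13).
    The inverse of 9 mod 13 is 3 (since 9·3 = 27 = 2·13 + 1), so t ≡ 3·11 = 33 ≡ 7 (mod 13).
    Then x = 3 + 9·7 = 66, valid modulo lcm(9, 13) = 117: x ≡ 66 (mod 117).
  Combine with x ≡ 8 (mod 11): since gcd(117, 11) = 1, we get a unique residue mod 1287.
    Write x = 66 + 117·t and substitute into x ≡ 8 (mod 11): 117·t ≡ 8 − 66 = -58 (mod 11).
    Reduce coefficients mod 11: 7·t ≡ 8 (mod 11).
    The inverse of 7 mod 11 is 8 (since 7·8 = 56 = 5·11 + 1), so t ≡ 8·8 = 64 ≡ 9 (mod 11).
    Then x = 66 + 117·9 = 1119, valid modulo lcm(117, 11) = 1287: x ≡ 1119 (mod 1287).
Verify: 1119 mod 9 = 3 ✓, 1119 mod 13 = 1 ✓, 1119 mod 11 = 8 ✓.

x ≡ 1119 (mod 1287).


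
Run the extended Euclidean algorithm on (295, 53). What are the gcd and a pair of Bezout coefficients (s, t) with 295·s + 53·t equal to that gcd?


Euclidean algorithm on (295, 53) — divide until remainder is 0:
  295 = 5 · 53 + 30
  53 = 1 · 30 + 23
  30 = 1 · 23 + 7
  23 = 3 · 7 + 2
  7 = 3 · 2 + 1
  2 = 2 · 1 + 0
gcd(295, 53) = 1.
Track Bezout coefficients alongside the remainders: start with r₀ = 295 = a·1 + b·0 (s = 1, t = 0) and r₁ = 53 = a·0 + b·1 (s = 0, t = 1); each new remainder r_{k+1} = r_{k-1} − q_k·r_k inherits s_{k+1} = s_{k-1} − q_k·s_k, t_{k+1} = t_{k-1} − q_k·t_k, so r_k = a·s_k + b·t_k at every step:
  q = 5: r = 30, s = 1 − 5·0 = 1, t = 0 − 5·1 = -5  (check: 295·1 + 53·(-5) = 30)
  q = 1: r = 23, s = 0 − 1·1 = -1, t = 1 − 1·(-5) = 6  (check: 295·(-1) + 53·6 = 23)
  q = 1: r = 7, s = 1 − 1·(-1) = 2, t = -5 − 1·6 = -11  (check: 295·2 + 53·(-11) = 7)
  q = 3: r = 2, s = -1 − 3·2 = -7, t = 6 − 3·(-11) = 39  (check: 295·(-7) + 53·39 = 2)
  q = 3: r = 1, s = 2 − 3·(-7) = 23, t = -11 − 3·39 = -128  (check: 295·23 + 53·(-128) = 1)
The row with r = 1 (the gcd) gives the Bezout coefficients s = 23, t = -128.
Result: 295 · (23) + 53 · (-128) = 1.

gcd(295, 53) = 1; s = 23, t = -128 (check: 295·23 + 53·(-128) = 1).


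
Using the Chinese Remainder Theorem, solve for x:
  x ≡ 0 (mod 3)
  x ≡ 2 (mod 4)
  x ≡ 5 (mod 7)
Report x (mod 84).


Moduli 3, 4, 7 are pairwise coprime; by CRT there is a unique solution modulo M = 3 · 4 · 7 = 84.
Solve pairwise, accumulating the modulus:
  Start with x ≡ 0 (mod 3).
  Combine with x ≡ 2 (mod 4): since gcd(3, 4) = 1, we get a unique residue mod 12.
    Write x = 0 + 3·t and substitute into x ≡ 2 (mod 4): 3·t ≡ 2 − 0 = 2 (mod 4).
    The inverse of 3 mod 4 is 3 (since 3·3 = 9 = 2·4 + 1), so t ≡ 3·2 = 6 ≡ 2 (mod 4).
    Then x = 0 + 3·2 = 6, valid modulo lcm(3, 4) = 12: x ≡ 6 (mod 12).
  Combine with x ≡ 5 (mod 7): since gcd(12, 7) = 1, we get a unique residue mod 84.
    Write x = 6 + 12·t and substitute into x ≡ 5 (mod 7): 12·t ≡ 5 − 6 = -1 (mod 7).
    Reduce coefficients mod 7: 5·t ≡ 6 (mod 7).
    The inverse of 5 mod 7 is 3 (since 5·3 = 15 = 2·7 + 1), so t ≡ 3·6 = 18 ≡ 4 (mod 7).
    Then x = 6 + 12·4 = 54, valid modulo lcm(12, 7) = 84: x ≡ 54 (mod 84).
Verify: 54 mod 3 = 0 ✓, 54 mod 4 = 2 ✓, 54 mod 7 = 5 ✓.

x ≡ 54 (mod 84).


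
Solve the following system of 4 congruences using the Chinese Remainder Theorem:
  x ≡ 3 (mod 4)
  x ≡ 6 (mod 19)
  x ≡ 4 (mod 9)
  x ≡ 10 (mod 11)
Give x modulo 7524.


Product of moduli M = 4 · 19 · 9 · 11 = 7524.
Merge one congruence at a time:
  Start: x ≡ 3 (mod 4).
  Combine with x ≡ 6 (mod 19); new modulus lcm = 76.
    Write x = 3 + 4·t and substitute into x ≡ 6 (mod 19): 4·t ≡ 6 − 3 = 3 (mod 19).
    The inverse of 4 mod 19 is 5 (since 4·5 = 20 = 1·19 + 1), so t ≡ 5·3 = 15 ≡ 15 (mod 19).
    Then x = 3 + 4·15 = 63, valid modulo lcm(4, 19) = 76: x ≡ 63 (mod 76).
  Combine with x ≡ 4 (mod 9); new modulus lcm = 684.
    Write x = 63 + 76·t and substitute into x ≡ 4 (mod 9): 76·t ≡ 4 − 63 = -59 (mod 9).
    Reduce coefficients mod 9: 4·t ≡ 4 (mod 9).
    The inverse of 4 mod 9 is 7 (since 4·7 = 28 = 3·9 + 1), so t ≡ 7·4 = 28 ≡ 1 (mod 9).
    Then x = 63 + 76·1 = 139, valid modulo lcm(76, 9) = 684: x ≡ 139 (mod 684).
  Combine with x ≡ 10 (mod 11); new modulus lcm = 7524.
    Write x = 139 + 684·t and substitute into x ≡ 10 (mod 11): 684·t ≡ 10 − 139 = -129 (mod 11).
    Reduce coefficients mod 11: 2·t ≡ 3 (mod 11).
    The inverse of 2 mod 11 is 6 (since 2·6 = 12 = 1·11 + 1), so t ≡ 6·3 = 18 ≡ 7 (mod 11).
    Then x = 139 + 684·7 = 4927, valid modulo lcm(684, 11) = 7524: x ≡ 4927 (mod 7524).
Verify against each original: 4927 mod 4 = 3, 4927 mod 19 = 6, 4927 mod 9 = 4, 4927 mod 11 = 10.

x ≡ 4927 (mod 7524).


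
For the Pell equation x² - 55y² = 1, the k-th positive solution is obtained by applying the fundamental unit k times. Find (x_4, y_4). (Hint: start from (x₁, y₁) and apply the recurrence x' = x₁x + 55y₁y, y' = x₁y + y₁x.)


Step 1: Find the fundamental solution (x₁, y₁) of x² - 55y² = 1.
  Expand √55 as a continued fraction. a₀ = ⌊√55⌋ = 7; iterate m_{k+1} = d_k·a_k − m_k, d_{k+1} = (55 − m_{k+1}²)/d_k, a_{k+1} = ⌊(a₀ + m_{k+1})/d_{k+1}⌋ (starting m₀ = 0, d₀ = 1), with convergents p_k = a_k·p_{k-1} + p_{k-2}, q_k = a_k·q_{k-1} + q_{k-2} (p₋₁ = 1, q₋₁ = 0):
  k = 0: a₀ = 7; p₀/q₀ = 7/1; p₀² − 55·q₀² = 49 − 55 = -6.
  k = 1: m = 7, d = 6, a = ⌊(7 + 7)/6⌋ = 2; p/q = (2·7 + 1)/(2·1 + 0) = 15/2; p² − 55·q² = 225 − 220 = 5.
  k = 2: m = 5, d = 5, a = ⌊(7 + 5)/5⌋ = 2; p/q = (2·15 + 7)/(2·2 + 1) = 37/5; p² − 55·q² = 1369 − 1375 = -6.
  k = 3: m = 5, d = 6, a = ⌊(7 + 5)/6⌋ = 2; p/q = (2·37 + 15)/(2·5 + 2) = 89/12; p² − 55·q² = 7921 − 7920 = 1.
  The first convergent with p² − 55·q² = 1 gives the fundamental solution (x₁, y₁) = (89, 12).
Step 2: Apply the recurrence (x_{n+1}, y_{n+1}) = (x₁x_n + 55y₁y_n, x₁y_n + y₁x_n) repeatedly.
  From (x_1, y_1) = (89, 12): x_2 = 89·89 + 55·12·12 = 15841; y_2 = 89·12 + 12·89 = 2136.
  From (x_2, y_2) = (15841, 2136): x_3 = 89·15841 + 55·12·2136 = 2819609; y_3 = 89·2136 + 12·15841 = 380196.
  From (x_3, y_3) = (2819609, 380196): x_4 = 89·2819609 + 55·12·380196 = 501874561; y_4 = 89·380196 + 12·2819609 = 67672752.
Step 3: Verify x_4² - 55·y_4² = 251878074978942721 - 251878074978942720 = 1 (should be 1). ✓

(x_1, y_1) = (89, 12); (x_4, y_4) = (501874561, 67672752).


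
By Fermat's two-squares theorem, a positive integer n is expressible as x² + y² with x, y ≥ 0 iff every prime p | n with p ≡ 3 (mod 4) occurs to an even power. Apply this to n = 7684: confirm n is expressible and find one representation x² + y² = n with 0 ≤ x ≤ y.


Step 1: Factor n = 7684 = 2^2 · 17 · 113.
Step 2: Check the mod-4 condition on each prime factor: 2 = 2 (special); 17 ≡ 1 (mod 4), exponent 1; 113 ≡ 1 (mod 4), exponent 1.
All primes ≡ 3 (mod 4) appear to even exponent (or don't appear), so by the two-squares theorem n IS expressible as a sum of two squares.
Step 3: Build a representation. Group n = k² · m with k = 2 and m = 17 · 113 = 1921 (a product of primes ≡ 1 (mod 4)); a representation of m scales to one of n via (k·x)² + (k·y)² = k²(x² + y²). Each prime p ≡ 1 (mod 4) is itself a sum of two squares; find a² by testing p − a² for a perfect square:
  17: 17 − 1² = 16 = 4² ⇒ 17 = 1² + 4².
  113: 113 − 1² = 112, 113 − 2² = 109, 113 − 3² = 104, 113 − 4² = 97, 113 − 5² = 88, 113 − 6² = 77, 113 − 7² = 64 = 8² ⇒ 113 = 7² + 8².
  Combine using the Brahmagupta–Fibonacci identity (a² + b²)(c² + d²) = (ac − bd)² + (ad + bc)² = (ac + bd)² + (ad − bc)²:
  17 · 113 = 1921: from (1² + 4²)(7² + 8²), take (1·7 − 4·8, 1·8 + 4·7) = (7 − 32, 8 + 28) = (-25, 36); dropping signs (only squares matter) gives (25, 36); check 25² + 36² = 625 + 1296 = 1921 ✓.
  Scale by k = 2: (2·25, 2·36) = (50, 72).
Step 4: Order so x ≤ y and verify: 50² + 72² = 2500 + 5184 = 7684 = n. ✓

n = 7684 = 50² + 72² (one valid representation with x ≤ y).
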